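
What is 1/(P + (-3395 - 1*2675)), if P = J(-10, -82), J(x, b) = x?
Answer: -1/6080 ≈ -0.00016447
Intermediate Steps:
P = -10
1/(P + (-3395 - 1*2675)) = 1/(-10 + (-3395 - 1*2675)) = 1/(-10 + (-3395 - 2675)) = 1/(-10 - 6070) = 1/(-6080) = -1/6080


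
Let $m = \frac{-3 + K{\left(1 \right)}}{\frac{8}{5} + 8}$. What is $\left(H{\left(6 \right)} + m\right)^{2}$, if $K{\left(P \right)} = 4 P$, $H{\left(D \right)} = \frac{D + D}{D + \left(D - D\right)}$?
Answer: $\frac{10201}{2304} \approx 4.4275$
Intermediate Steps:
$H{\left(D \right)} = 2$ ($H{\left(D \right)} = \frac{2 D}{D + 0} = \frac{2 D}{D} = 2$)
$m = \frac{5}{48}$ ($m = \frac{-3 + 4 \cdot 1}{\frac{8}{5} + 8} = \frac{-3 + 4}{8 \cdot \frac{1}{5} + 8} = 1 \frac{1}{\frac{8}{5} + 8} = 1 \frac{1}{\frac{48}{5}} = 1 \cdot \frac{5}{48} = \frac{5}{48} \approx 0.10417$)
$\left(H{\left(6 \right)} + m\right)^{2} = \left(2 + \frac{5}{48}\right)^{2} = \left(\frac{101}{48}\right)^{2} = \frac{10201}{2304}$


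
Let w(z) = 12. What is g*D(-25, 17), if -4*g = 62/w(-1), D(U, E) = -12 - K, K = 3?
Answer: 155/8 ≈ 19.375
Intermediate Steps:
D(U, E) = -15 (D(U, E) = -12 - 1*3 = -12 - 3 = -15)
g = -31/24 (g = -31/(2*12) = -¼*31/6 = -31/24 ≈ -1.2917)
g*D(-25, 17) = -31/24*(-15) = 155/8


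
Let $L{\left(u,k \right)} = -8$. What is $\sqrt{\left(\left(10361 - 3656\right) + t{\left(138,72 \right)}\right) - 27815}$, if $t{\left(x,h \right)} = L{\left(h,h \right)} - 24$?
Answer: $31 i \sqrt{22} \approx 145.4 i$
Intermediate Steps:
$t{\left(x,h \right)} = -32$ ($t{\left(x,h \right)} = -8 - 24 = -32$)
$\sqrt{\left(\left(10361 - 3656\right) + t{\left(138,72 \right)}\right) - 27815} = \sqrt{\left(\left(10361 - 3656\right) - 32\right) - 27815} = \sqrt{\left(6705 - 32\right) - 27815} = \sqrt{6673 - 27815} = \sqrt{-21142} = 31 i \sqrt{22}$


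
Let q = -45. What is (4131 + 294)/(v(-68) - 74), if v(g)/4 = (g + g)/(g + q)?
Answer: -166675/2606 ≈ -63.958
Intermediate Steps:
v(g) = 8*g/(-45 + g) (v(g) = 4*((g + g)/(g - 45)) = 4*((2*g)/(-45 + g)) = 4*(2*g/(-45 + g)) = 8*g/(-45 + g))
(4131 + 294)/(v(-68) - 74) = (4131 + 294)/(8*(-68)/(-45 - 68) - 74) = 4425/(8*(-68)/(-113) - 74) = 4425/(8*(-68)*(-1/113) - 74) = 4425/(544/113 - 74) = 4425/(-7818/113) = 4425*(-113/7818) = -166675/2606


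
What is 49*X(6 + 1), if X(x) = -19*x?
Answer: -6517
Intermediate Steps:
49*X(6 + 1) = 49*(-19*(6 + 1)) = 49*(-19*7) = 49*(-133) = -6517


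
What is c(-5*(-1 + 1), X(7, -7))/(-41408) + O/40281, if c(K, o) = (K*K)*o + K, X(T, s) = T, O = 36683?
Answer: 36683/40281 ≈ 0.91068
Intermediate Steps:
c(K, o) = K + o*K² (c(K, o) = K²*o + K = o*K² + K = K + o*K²)
c(-5*(-1 + 1), X(7, -7))/(-41408) + O/40281 = ((-5*(-1 + 1))*(1 - 5*(-1 + 1)*7))/(-41408) + 36683/40281 = ((-5*0)*(1 - 5*0*7))*(-1/41408) + 36683*(1/40281) = (0*(1 + 0*7))*(-1/41408) + 36683/40281 = (0*(1 + 0))*(-1/41408) + 36683/40281 = (0*1)*(-1/41408) + 36683/40281 = 0*(-1/41408) + 36683/40281 = 0 + 36683/40281 = 36683/40281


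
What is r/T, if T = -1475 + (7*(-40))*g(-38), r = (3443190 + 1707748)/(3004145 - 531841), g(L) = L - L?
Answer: -2575469/1823324200 ≈ -0.0014125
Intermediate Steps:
g(L) = 0
r = 2575469/1236152 (r = 5150938/2472304 = 5150938*(1/2472304) = 2575469/1236152 ≈ 2.0835)
T = -1475 (T = -1475 + (7*(-40))*0 = -1475 - 280*0 = -1475 + 0 = -1475)
r/T = (2575469/1236152)/(-1475) = (2575469/1236152)*(-1/1475) = -2575469/1823324200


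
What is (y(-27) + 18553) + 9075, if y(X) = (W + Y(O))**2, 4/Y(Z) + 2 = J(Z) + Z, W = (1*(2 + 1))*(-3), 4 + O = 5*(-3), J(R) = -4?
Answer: 17319941/625 ≈ 27712.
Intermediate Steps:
O = -19 (O = -4 + 5*(-3) = -4 - 15 = -19)
W = -9 (W = (1*3)*(-3) = 3*(-3) = -9)
Y(Z) = 4/(-6 + Z) (Y(Z) = 4/(-2 + (-4 + Z)) = 4/(-6 + Z))
y(X) = 52441/625 (y(X) = (-9 + 4/(-6 - 19))**2 = (-9 + 4/(-25))**2 = (-9 + 4*(-1/25))**2 = (-9 - 4/25)**2 = (-229/25)**2 = 52441/625)
(y(-27) + 18553) + 9075 = (52441/625 + 18553) + 9075 = 11648066/625 + 9075 = 17319941/625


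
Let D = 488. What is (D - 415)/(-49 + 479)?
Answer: 73/430 ≈ 0.16977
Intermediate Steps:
(D - 415)/(-49 + 479) = (488 - 415)/(-49 + 479) = 73/430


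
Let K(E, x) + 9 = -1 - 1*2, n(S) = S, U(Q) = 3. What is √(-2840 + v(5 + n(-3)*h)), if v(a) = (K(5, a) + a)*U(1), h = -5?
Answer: 16*I*√11 ≈ 53.066*I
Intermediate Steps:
K(E, x) = -12 (K(E, x) = -9 + (-1 - 1*2) = -9 + (-1 - 2) = -9 - 3 = -12)
v(a) = -36 + 3*a (v(a) = (-12 + a)*3 = -36 + 3*a)
√(-2840 + v(5 + n(-3)*h)) = √(-2840 + (-36 + 3*(5 - 3*(-5)))) = √(-2840 + (-36 + 3*(5 + 15))) = √(-2840 + (-36 + 3*20)) = √(-2840 + (-36 + 60)) = √(-2840 + 24) = √(-2816) = 16*I*√11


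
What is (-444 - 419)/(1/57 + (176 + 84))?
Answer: -49191/14821 ≈ -3.3190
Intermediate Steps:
(-444 - 419)/(1/57 + (176 + 84)) = -863/(1/57 + 260) = -863/14821/57 = -863*57/14821 = -49191/14821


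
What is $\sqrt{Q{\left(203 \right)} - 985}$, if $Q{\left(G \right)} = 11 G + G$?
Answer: $\sqrt{1451} \approx 38.092$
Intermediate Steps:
$Q{\left(G \right)} = 12 G$
$\sqrt{Q{\left(203 \right)} - 985} = \sqrt{12 \cdot 203 - 985} = \sqrt{2436 - 985} = \sqrt{1451}$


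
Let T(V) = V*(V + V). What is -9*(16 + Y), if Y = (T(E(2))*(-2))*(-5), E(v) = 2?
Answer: -864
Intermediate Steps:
T(V) = 2*V² (T(V) = V*(2*V) = 2*V²)
Y = 80 (Y = ((2*2²)*(-2))*(-5) = ((2*4)*(-2))*(-5) = (8*(-2))*(-5) = -16*(-5) = 80)
-9*(16 + Y) = -9*(16 + 80) = -9*96 = -864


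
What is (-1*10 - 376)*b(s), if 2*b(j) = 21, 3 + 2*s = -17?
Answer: -4053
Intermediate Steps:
s = -10 (s = -3/2 + (½)*(-17) = -3/2 - 17/2 = -10)
b(j) = 21/2 (b(j) = (½)*21 = 21/2)
(-1*10 - 376)*b(s) = (-1*10 - 376)*(21/2) = (-10 - 376)*(21/2) = -386*21/2 = -4053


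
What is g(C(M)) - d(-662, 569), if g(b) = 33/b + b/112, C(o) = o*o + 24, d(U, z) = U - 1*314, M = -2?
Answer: 6842/7 ≈ 977.43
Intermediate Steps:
d(U, z) = -314 + U (d(U, z) = U - 314 = -314 + U)
C(o) = 24 + o**2 (C(o) = o**2 + 24 = 24 + o**2)
g(b) = 33/b + b/112 (g(b) = 33/b + b*(1/112) = 33/b + b/112)
g(C(M)) - d(-662, 569) = (33/(24 + (-2)**2) + (24 + (-2)**2)/112) - (-314 - 662) = (33/(24 + 4) + (24 + 4)/112) - 1*(-976) = (33/28 + (1/112)*28) + 976 = (33*(1/28) + 1/4) + 976 = (33/28 + 1/4) + 976 = 10/7 + 976 = 6842/7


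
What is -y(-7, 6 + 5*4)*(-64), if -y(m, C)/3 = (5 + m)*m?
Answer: -2688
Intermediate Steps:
y(m, C) = -3*m*(5 + m) (y(m, C) = -3*(5 + m)*m = -3*m*(5 + m))
-y(-7, 6 + 5*4)*(-64) = -(-3)*(-7)*(5 - 7)*(-64) = -(-3)*(-7)*(-2)*(-64) = -1*(-42)*(-64) = 42*(-64) = -2688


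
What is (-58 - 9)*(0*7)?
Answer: 0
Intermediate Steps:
(-58 - 9)*(0*7) = -67*0 = 0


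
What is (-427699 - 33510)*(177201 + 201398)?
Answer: -174613266191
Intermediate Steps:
(-427699 - 33510)*(177201 + 201398) = -461209*378599 = -174613266191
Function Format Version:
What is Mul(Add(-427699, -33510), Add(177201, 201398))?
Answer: -174613266191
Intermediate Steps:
Mul(Add(-427699, -33510), Add(177201, 201398)) = Mul(-461209, 378599) = -174613266191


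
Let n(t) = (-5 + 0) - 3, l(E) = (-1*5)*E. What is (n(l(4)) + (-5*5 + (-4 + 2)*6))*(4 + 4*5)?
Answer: -1080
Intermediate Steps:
l(E) = -5*E
n(t) = -8 (n(t) = -5 - 3 = -8)
(n(l(4)) + (-5*5 + (-4 + 2)*6))*(4 + 4*5) = (-8 + (-5*5 + (-4 + 2)*6))*(4 + 4*5) = (-8 + (-25 - 2*6))*(4 + 20) = (-8 + (-25 - 12))*24 = (-8 - 37)*24 = -45*24 = -1080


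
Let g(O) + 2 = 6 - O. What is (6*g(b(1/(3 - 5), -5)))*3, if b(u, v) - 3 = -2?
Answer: 54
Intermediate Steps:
b(u, v) = 1 (b(u, v) = 3 - 2 = 1)
g(O) = 4 - O (g(O) = -2 + (6 - O) = 4 - O)
(6*g(b(1/(3 - 5), -5)))*3 = (6*(4 - 1*1))*3 = (6*(4 - 1))*3 = (6*3)*3 = 18*3 = 54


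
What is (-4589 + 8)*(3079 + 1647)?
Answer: -21649806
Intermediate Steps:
(-4589 + 8)*(3079 + 1647) = -4581*4726 = -21649806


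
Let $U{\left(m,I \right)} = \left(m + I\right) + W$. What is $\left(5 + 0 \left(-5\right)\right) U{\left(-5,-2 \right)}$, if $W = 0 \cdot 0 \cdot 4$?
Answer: $-35$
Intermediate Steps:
$W = 0$ ($W = 0 \cdot 4 = 0$)
$U{\left(m,I \right)} = I + m$ ($U{\left(m,I \right)} = \left(m + I\right) + 0 = \left(I + m\right) + 0 = I + m$)
$\left(5 + 0 \left(-5\right)\right) U{\left(-5,-2 \right)} = \left(5 + 0 \left(-5\right)\right) \left(-2 - 5\right) = \left(5 + 0\right) \left(-7\right) = 5 \left(-7\right) = -35$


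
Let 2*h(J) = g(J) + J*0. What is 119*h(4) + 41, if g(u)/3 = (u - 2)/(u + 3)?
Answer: 92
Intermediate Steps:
g(u) = 3*(-2 + u)/(3 + u) (g(u) = 3*((u - 2)/(u + 3)) = 3*((-2 + u)/(3 + u)) = 3*(-2 + u)/(3 + u))
h(J) = 3*(-2 + J)/(2*(3 + J)) (h(J) = (3*(-2 + J)/(3 + J) + J*0)/2 = (3*(-2 + J)/(3 + J) + 0)/2 = (3*(-2 + J)/(3 + J))/2 = 3*(-2 + J)/(2*(3 + J)))
119*h(4) + 41 = 119*(3*(-2 + 4)/(2*(3 + 4))) + 41 = 119*((3/2)*2/7) + 41 = 119*((3/2)*(⅐)*2) + 41 = 119*(3/7) + 41 = 51 + 41 = 92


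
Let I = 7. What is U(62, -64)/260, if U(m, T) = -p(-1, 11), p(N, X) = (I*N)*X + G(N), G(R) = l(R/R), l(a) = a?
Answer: 19/65 ≈ 0.29231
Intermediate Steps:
G(R) = 1 (G(R) = R/R = 1)
p(N, X) = 1 + 7*N*X (p(N, X) = (7*N)*X + 1 = 7*N*X + 1 = 1 + 7*N*X)
U(m, T) = 76 (U(m, T) = -(1 + 7*(-1)*11) = -(1 - 77) = -1*(-76) = 76)
U(62, -64)/260 = 76/260 = 76*(1/260) = 19/65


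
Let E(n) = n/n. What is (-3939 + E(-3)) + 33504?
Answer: 29566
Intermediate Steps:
E(n) = 1
(-3939 + E(-3)) + 33504 = (-3939 + 1) + 33504 = -3938 + 33504 = 29566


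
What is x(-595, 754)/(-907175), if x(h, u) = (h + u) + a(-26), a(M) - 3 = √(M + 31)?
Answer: -162/907175 - √5/907175 ≈ -0.00018104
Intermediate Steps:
a(M) = 3 + √(31 + M) (a(M) = 3 + √(M + 31) = 3 + √(31 + M))
x(h, u) = 3 + h + u + √5 (x(h, u) = (h + u) + (3 + √(31 - 26)) = (h + u) + (3 + √5) = 3 + h + u + √5)
x(-595, 754)/(-907175) = (3 - 595 + 754 + √5)/(-907175) = (162 + √5)*(-1/907175) = -162/907175 - √5/907175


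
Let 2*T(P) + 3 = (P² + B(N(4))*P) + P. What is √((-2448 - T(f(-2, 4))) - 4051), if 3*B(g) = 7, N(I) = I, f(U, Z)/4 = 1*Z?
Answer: I*√239478/6 ≈ 81.561*I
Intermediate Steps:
f(U, Z) = 4*Z (f(U, Z) = 4*(1*Z) = 4*Z)
B(g) = 7/3 (B(g) = (⅓)*7 = 7/3)
T(P) = -3/2 + P²/2 + 5*P/3 (T(P) = -3/2 + ((P² + 7*P/3) + P)/2 = -3/2 + (P² + 10*P/3)/2 = -3/2 + (P²/2 + 5*P/3) = -3/2 + P²/2 + 5*P/3)
√((-2448 - T(f(-2, 4))) - 4051) = √((-2448 - (-3/2 + (4*4)²/2 + 5*(4*4)/3)) - 4051) = √((-2448 - (-3/2 + (½)*16² + (5/3)*16)) - 4051) = √((-2448 - (-3/2 + (½)*256 + 80/3)) - 4051) = √((-2448 - (-3/2 + 128 + 80/3)) - 4051) = √((-2448 - 1*919/6) - 4051) = √((-2448 - 919/6) - 4051) = √(-15607/6 - 4051) = √(-39913/6) = I*√239478/6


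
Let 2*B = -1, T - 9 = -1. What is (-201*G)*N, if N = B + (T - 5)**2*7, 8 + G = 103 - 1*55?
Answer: -502500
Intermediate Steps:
T = 8 (T = 9 - 1 = 8)
B = -1/2 (B = (1/2)*(-1) = -1/2 ≈ -0.50000)
G = 40 (G = -8 + (103 - 1*55) = -8 + (103 - 55) = -8 + 48 = 40)
N = 125/2 (N = -1/2 + (8 - 5)**2*7 = -1/2 + 3**2*7 = -1/2 + 9*7 = -1/2 + 63 = 125/2 ≈ 62.500)
(-201*G)*N = -201*40*(125/2) = -8040*125/2 = -502500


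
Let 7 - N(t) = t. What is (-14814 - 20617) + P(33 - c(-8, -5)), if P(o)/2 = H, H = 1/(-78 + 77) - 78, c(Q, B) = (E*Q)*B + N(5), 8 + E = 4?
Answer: -35589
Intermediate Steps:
E = -4 (E = -8 + 4 = -4)
N(t) = 7 - t
c(Q, B) = 2 - 4*B*Q (c(Q, B) = (-4*Q)*B + (7 - 1*5) = -4*B*Q + (7 - 5) = -4*B*Q + 2 = 2 - 4*B*Q)
H = -79 (H = 1/(-1) - 78 = -1 - 78 = -79)
P(o) = -158 (P(o) = 2*(-79) = -158)
(-14814 - 20617) + P(33 - c(-8, -5)) = (-14814 - 20617) - 158 = -35431 - 158 = -35589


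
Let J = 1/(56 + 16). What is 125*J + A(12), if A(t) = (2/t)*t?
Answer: 269/72 ≈ 3.7361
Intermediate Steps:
A(t) = 2
J = 1/72 ≈ 0.013889
125*J + A(12) = 125*(1/72) + 2 = 125/72 + 2 = 269/72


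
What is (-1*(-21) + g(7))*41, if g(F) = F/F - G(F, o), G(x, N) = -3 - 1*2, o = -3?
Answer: 1107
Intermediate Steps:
G(x, N) = -5 (G(x, N) = -3 - 2 = -5)
g(F) = 6 (g(F) = F/F - 1*(-5) = 1 + 5 = 6)
(-1*(-21) + g(7))*41 = (-1*(-21) + 6)*41 = (21 + 6)*41 = 27*41 = 1107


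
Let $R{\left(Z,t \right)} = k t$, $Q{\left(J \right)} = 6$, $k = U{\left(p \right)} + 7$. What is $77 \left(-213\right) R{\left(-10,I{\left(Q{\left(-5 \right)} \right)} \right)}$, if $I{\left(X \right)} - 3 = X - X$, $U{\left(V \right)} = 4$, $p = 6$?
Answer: $-541233$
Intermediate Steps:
$k = 11$ ($k = 4 + 7 = 11$)
$I{\left(X \right)} = 3$ ($I{\left(X \right)} = 3 + \left(X - X\right) = 3 + 0 = 3$)
$R{\left(Z,t \right)} = 11 t$
$77 \left(-213\right) R{\left(-10,I{\left(Q{\left(-5 \right)} \right)} \right)} = 77 \left(-213\right) 11 \cdot 3 = \left(-16401\right) 33 = -541233$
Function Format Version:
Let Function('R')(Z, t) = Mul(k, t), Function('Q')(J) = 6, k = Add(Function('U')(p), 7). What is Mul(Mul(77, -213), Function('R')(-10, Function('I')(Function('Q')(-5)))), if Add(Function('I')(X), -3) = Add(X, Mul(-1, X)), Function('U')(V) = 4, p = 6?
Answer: -541233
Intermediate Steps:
k = 11 (k = Add(4, 7) = 11)
Function('I')(X) = 3 (Function('I')(X) = Add(3, Add(X, Mul(-1, X))) = Add(3, 0) = 3)
Function('R')(Z, t) = Mul(11, t)
Mul(Mul(77, -213), Function('R')(-10, Function('I')(Function('Q')(-5)))) = Mul(Mul(77, -213), Mul(11, 3)) = Mul(-16401, 33) = -541233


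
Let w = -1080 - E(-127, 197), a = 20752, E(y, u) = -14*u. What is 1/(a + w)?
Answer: 1/22430 ≈ 4.4583e-5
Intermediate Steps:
w = 1678 (w = -1080 - (-14)*197 = -1080 - 1*(-2758) = -1080 + 2758 = 1678)
1/(a + w) = 1/(20752 + 1678) = 1/22430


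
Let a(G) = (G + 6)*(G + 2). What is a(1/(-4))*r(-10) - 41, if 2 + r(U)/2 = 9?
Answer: 799/8 ≈ 99.875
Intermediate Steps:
a(G) = (2 + G)*(6 + G) (a(G) = (6 + G)*(2 + G) = (2 + G)*(6 + G))
r(U) = 14 (r(U) = -4 + 2*9 = -4 + 18 = 14)
a(1/(-4))*r(-10) - 41 = (12 + (1/(-4))² + 8/(-4))*14 - 41 = (12 + (-¼)² + 8*(-¼))*14 - 41 = (12 + 1/16 - 2)*14 - 41 = (161/16)*14 - 41 = 1127/8 - 41 = 799/8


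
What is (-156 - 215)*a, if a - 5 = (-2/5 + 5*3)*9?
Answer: -253022/5 ≈ -50604.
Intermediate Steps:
a = 682/5 (a = 5 + (-2/5 + 5*3)*9 = 5 + (-2*⅕ + 15)*9 = 5 + (-⅖ + 15)*9 = 5 + (73/5)*9 = 5 + 657/5 = 682/5 ≈ 136.40)
(-156 - 215)*a = (-156 - 215)*(682/5) = -371*682/5 = -253022/5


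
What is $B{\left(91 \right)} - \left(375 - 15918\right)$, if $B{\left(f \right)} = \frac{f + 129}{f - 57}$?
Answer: $\frac{264341}{17} \approx 15549.0$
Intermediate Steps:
$B{\left(f \right)} = \frac{129 + f}{-57 + f}$
$B{\left(91 \right)} - \left(375 - 15918\right) = \frac{129 + 91}{-57 + 91} - \left(375 - 15918\right) = \frac{1}{34} \cdot 220 - \left(375 - 15918\right) = \frac{1}{34} \cdot 220 - -15543 = \frac{110}{17} + 15543 = \frac{264341}{17}$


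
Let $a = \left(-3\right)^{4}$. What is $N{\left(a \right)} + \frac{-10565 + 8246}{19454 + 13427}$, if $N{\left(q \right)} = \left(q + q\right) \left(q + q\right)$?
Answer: $\frac{862926645}{32881} \approx 26244.0$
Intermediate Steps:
$a = 81$
$N{\left(q \right)} = 4 q^{2}$ ($N{\left(q \right)} = 2 q 2 q = 4 q^{2}$)
$N{\left(a \right)} + \frac{-10565 + 8246}{19454 + 13427} = 4 \cdot 81^{2} + \frac{-10565 + 8246}{19454 + 13427} = 4 \cdot 6561 - \frac{2319}{32881} = 26244 - \frac{2319}{32881} = \frac{862926645}{32881}$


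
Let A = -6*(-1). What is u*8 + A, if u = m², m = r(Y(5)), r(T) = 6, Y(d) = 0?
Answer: 294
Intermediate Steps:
A = 6
m = 6
u = 36 (u = 6² = 36)
u*8 + A = 36*8 + 6 = 288 + 6 = 294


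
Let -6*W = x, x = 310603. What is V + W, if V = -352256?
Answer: -2424139/6 ≈ -4.0402e+5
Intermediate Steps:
W = -310603/6 (W = -⅙*310603 = -310603/6 ≈ -51767.)
V + W = -352256 - 310603/6 = -2424139/6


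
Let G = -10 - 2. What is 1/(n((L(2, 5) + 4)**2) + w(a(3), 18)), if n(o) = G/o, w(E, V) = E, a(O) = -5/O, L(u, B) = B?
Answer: -27/49 ≈ -0.55102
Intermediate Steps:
G = -12
n(o) = -12/o
1/(n((L(2, 5) + 4)**2) + w(a(3), 18)) = 1/(-12/(5 + 4)**2 - 5/3) = 1/(-12/(9**2) - 5*1/3) = 1/(-12/81 - 5/3) = 1/(-12*1/81 - 5/3) = 1/(-4/27 - 5/3) = 1/(-49/27) = -27/49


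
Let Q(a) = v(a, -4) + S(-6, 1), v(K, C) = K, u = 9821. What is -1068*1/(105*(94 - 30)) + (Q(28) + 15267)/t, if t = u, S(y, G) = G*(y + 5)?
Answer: 1098653/785680 ≈ 1.3983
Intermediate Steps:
S(y, G) = G*(5 + y)
t = 9821
Q(a) = -1 + a (Q(a) = a + 1*(5 - 6) = a + 1*(-1) = a - 1 = -1 + a)
-1068*1/(105*(94 - 30)) + (Q(28) + 15267)/t = -1068*1/(105*(94 - 30)) + ((-1 + 28) + 15267)/9821 = -1068/(64*105) + (27 + 15267)*(1/9821) = -1068/6720 + 15294*(1/9821) = -1068*1/6720 + 15294/9821 = -89/560 + 15294/9821 = 1098653/785680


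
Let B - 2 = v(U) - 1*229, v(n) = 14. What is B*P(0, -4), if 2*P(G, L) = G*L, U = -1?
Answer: 0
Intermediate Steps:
P(G, L) = G*L/2 (P(G, L) = (G*L)/2 = G*L/2)
B = -213 (B = 2 + (14 - 1*229) = 2 + (14 - 229) = 2 - 215 = -213)
B*P(0, -4) = -213*0*(-4)/2 = -213*0 = 0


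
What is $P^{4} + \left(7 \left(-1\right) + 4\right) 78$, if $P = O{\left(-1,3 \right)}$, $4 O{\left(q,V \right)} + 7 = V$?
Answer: $-233$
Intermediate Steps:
$O{\left(q,V \right)} = - \frac{7}{4} + \frac{V}{4}$
$P = -1$ ($P = - \frac{7}{4} + \frac{1}{4} \cdot 3 = - \frac{7}{4} + \frac{3}{4} = -1$)
$P^{4} + \left(7 \left(-1\right) + 4\right) 78 = \left(-1\right)^{4} + \left(7 \left(-1\right) + 4\right) 78 = 1 + \left(-7 + 4\right) 78 = 1 - 234 = -233$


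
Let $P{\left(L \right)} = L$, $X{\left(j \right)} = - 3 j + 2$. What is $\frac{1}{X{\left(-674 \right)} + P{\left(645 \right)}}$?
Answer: $\frac{1}{2669} \approx 0.00037467$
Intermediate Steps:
$X{\left(j \right)} = 2 - 3 j$
$\frac{1}{X{\left(-674 \right)} + P{\left(645 \right)}} = \frac{1}{\left(2 - -2022\right) + 645} = \frac{1}{\left(2 + 2022\right) + 645} = \frac{1}{2024 + 645} = \frac{1}{2669}$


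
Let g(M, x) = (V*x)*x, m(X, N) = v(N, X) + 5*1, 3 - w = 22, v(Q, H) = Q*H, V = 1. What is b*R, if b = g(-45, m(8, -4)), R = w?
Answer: -13851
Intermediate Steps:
v(Q, H) = H*Q
w = -19 (w = 3 - 1*22 = 3 - 22 = -19)
R = -19
m(X, N) = 5 + N*X (m(X, N) = X*N + 5*1 = N*X + 5 = 5 + N*X)
g(M, x) = x² (g(M, x) = (1*x)*x = x*x = x²)
b = 729 (b = (5 - 4*8)² = (5 - 32)² = (-27)² = 729)
b*R = 729*(-19) = -13851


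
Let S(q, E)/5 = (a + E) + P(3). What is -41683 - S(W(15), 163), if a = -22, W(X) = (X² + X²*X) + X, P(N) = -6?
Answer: -42358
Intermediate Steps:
W(X) = X + X² + X³ (W(X) = (X² + X³) + X = X + X² + X³)
S(q, E) = -140 + 5*E (S(q, E) = 5*((-22 + E) - 6) = 5*(-28 + E) = -140 + 5*E)
-41683 - S(W(15), 163) = -41683 - (-140 + 5*163) = -41683 - (-140 + 815) = -41683 - 1*675 = -41683 - 675 = -42358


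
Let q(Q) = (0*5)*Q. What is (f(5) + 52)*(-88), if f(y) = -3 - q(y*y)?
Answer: -4312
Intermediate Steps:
q(Q) = 0 (q(Q) = 0*Q = 0)
f(y) = -3 (f(y) = -3 - 1*0 = -3 + 0 = -3)
(f(5) + 52)*(-88) = (-3 + 52)*(-88) = 49*(-88) = -4312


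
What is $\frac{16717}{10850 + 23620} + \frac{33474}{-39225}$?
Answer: $- \frac{33208297}{90139050} \approx -0.36841$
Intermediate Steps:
$\frac{16717}{10850 + 23620} + \frac{33474}{-39225} = \frac{16717}{34470} + 33474 \left(- \frac{1}{39225}\right) = 16717 \cdot \frac{1}{34470} - \frac{11158}{13075} = \frac{16717}{34470} - \frac{11158}{13075} = - \frac{33208297}{90139050}$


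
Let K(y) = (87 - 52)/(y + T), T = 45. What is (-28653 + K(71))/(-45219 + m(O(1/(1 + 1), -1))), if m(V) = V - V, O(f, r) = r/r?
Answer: 3323713/5245404 ≈ 0.63364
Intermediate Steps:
O(f, r) = 1
m(V) = 0
K(y) = 35/(45 + y) (K(y) = (87 - 52)/(y + 45) = 35/(45 + y))
(-28653 + K(71))/(-45219 + m(O(1/(1 + 1), -1))) = (-28653 + 35/(45 + 71))/(-45219 + 0) = (-28653 + 35/116)/(-45219) = (-28653 + 35*(1/116))*(-1/45219) = (-28653 + 35/116)*(-1/45219) = -3323713/116*(-1/45219) = 3323713/5245404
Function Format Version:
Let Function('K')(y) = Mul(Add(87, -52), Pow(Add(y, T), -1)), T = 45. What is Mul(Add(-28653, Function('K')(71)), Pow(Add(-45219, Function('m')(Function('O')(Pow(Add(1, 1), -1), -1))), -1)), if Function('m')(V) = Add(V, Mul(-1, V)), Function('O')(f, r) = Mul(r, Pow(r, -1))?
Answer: Rational(3323713, 5245404) ≈ 0.63364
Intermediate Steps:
Function('O')(f, r) = 1
Function('m')(V) = 0
Function('K')(y) = Mul(35, Pow(Add(45, y), -1)) (Function('K')(y) = Mul(Add(87, -52), Pow(Add(y, 45), -1)) = Mul(35, Pow(Add(45, y), -1)))
Mul(Add(-28653, Function('K')(71)), Pow(Add(-45219, Function('m')(Function('O')(Pow(Add(1, 1), -1), -1))), -1)) = Mul(Add(-28653, Mul(35, Pow(Add(45, 71), -1))), Pow(Add(-45219, 0), -1)) = Mul(Add(-28653, Mul(35, Pow(116, -1))), Pow(-45219, -1)) = Mul(Add(-28653, Mul(35, Rational(1, 116))), Rational(-1, 45219)) = Mul(Add(-28653, Rational(35, 116)), Rational(-1, 45219)) = Mul(Rational(-3323713, 116), Rational(-1, 45219)) = Rational(3323713, 5245404)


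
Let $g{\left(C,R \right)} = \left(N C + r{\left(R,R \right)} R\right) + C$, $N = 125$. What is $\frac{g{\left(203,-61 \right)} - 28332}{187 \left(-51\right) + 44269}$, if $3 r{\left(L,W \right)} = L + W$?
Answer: $- \frac{205}{26049} \approx -0.0078698$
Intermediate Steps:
$r{\left(L,W \right)} = \frac{L}{3} + \frac{W}{3}$ ($r{\left(L,W \right)} = \frac{L + W}{3} = \frac{L}{3} + \frac{W}{3}$)
$g{\left(C,R \right)} = 126 C + \frac{2 R^{2}}{3}$ ($g{\left(C,R \right)} = \left(125 C + \left(\frac{R}{3} + \frac{R}{3}\right) R\right) + C = \left(125 C + \frac{2 R}{3} R\right) + C = \left(125 C + \frac{2 R^{2}}{3}\right) + C = 126 C + \frac{2 R^{2}}{3}$)
$\frac{g{\left(203,-61 \right)} - 28332}{187 \left(-51\right) + 44269} = \frac{\left(126 \cdot 203 + \frac{2 \left(-61\right)^{2}}{3}\right) - 28332}{187 \left(-51\right) + 44269} = \frac{\left(25578 + \frac{2}{3} \cdot 3721\right) - 28332}{-9537 + 44269} = \frac{\left(25578 + \frac{7442}{3}\right) - 28332}{34732} = \left(\frac{84176}{3} - 28332\right) \frac{1}{34732} = \left(- \frac{820}{3}\right) \frac{1}{34732} = - \frac{205}{26049}$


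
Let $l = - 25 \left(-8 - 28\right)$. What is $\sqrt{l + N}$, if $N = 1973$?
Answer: $13 \sqrt{17} \approx 53.6$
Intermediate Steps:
$l = 900$ ($l = \left(-25\right) \left(-36\right) = 900$)
$\sqrt{l + N} = \sqrt{900 + 1973} = \sqrt{2873} = 13 \sqrt{17}$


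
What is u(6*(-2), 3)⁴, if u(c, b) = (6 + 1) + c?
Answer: 625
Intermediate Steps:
u(c, b) = 7 + c
u(6*(-2), 3)⁴ = (7 + 6*(-2))⁴ = (7 - 12)⁴ = (-5)⁴ = 625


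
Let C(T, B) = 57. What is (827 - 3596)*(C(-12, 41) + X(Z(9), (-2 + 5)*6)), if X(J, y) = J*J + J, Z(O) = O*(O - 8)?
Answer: -407043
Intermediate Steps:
Z(O) = O*(-8 + O)
X(J, y) = J + J**2 (X(J, y) = J**2 + J = J + J**2)
(827 - 3596)*(C(-12, 41) + X(Z(9), (-2 + 5)*6)) = (827 - 3596)*(57 + (9*(-8 + 9))*(1 + 9*(-8 + 9))) = -2769*(57 + (9*1)*(1 + 9*1)) = -2769*(57 + 9*(1 + 9)) = -2769*(57 + 9*10) = -2769*(57 + 90) = -2769*147 = -407043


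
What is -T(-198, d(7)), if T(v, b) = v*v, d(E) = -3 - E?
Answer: -39204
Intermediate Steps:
T(v, b) = v²
-T(-198, d(7)) = -1*(-198)² = -1*39204 = -39204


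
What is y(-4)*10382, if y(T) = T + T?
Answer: -83056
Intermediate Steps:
y(T) = 2*T
y(-4)*10382 = (2*(-4))*10382 = -8*10382 = -83056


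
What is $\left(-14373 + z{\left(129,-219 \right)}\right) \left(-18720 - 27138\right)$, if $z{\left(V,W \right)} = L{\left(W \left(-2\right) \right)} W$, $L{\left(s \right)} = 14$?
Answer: $799717662$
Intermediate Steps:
$z{\left(V,W \right)} = 14 W$
$\left(-14373 + z{\left(129,-219 \right)}\right) \left(-18720 - 27138\right) = \left(-14373 + 14 \left(-219\right)\right) \left(-18720 - 27138\right) = \left(-14373 - 3066\right) \left(-45858\right) = \left(-17439\right) \left(-45858\right) = 799717662$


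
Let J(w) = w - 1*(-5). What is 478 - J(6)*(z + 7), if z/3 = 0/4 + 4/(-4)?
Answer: 434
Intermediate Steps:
z = -3 (z = 3*(0/4 + 4/(-4)) = 3*(0*(¼) + 4*(-¼)) = 3*(0 - 1) = 3*(-1) = -3)
J(w) = 5 + w (J(w) = w + 5 = 5 + w)
478 - J(6)*(z + 7) = 478 - (5 + 6)*(-3 + 7) = 478 - 11*4 = 478 - 1*44 = 478 - 44 = 434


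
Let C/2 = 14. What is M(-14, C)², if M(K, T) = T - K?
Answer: 1764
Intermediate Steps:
C = 28 (C = 2*14 = 28)
M(-14, C)² = (28 - 1*(-14))² = (28 + 14)² = 42² = 1764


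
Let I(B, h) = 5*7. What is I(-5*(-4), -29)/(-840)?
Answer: -1/24 ≈ -0.041667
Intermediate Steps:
I(B, h) = 35
I(-5*(-4), -29)/(-840) = 35/(-840) = 35*(-1/840) = -1/24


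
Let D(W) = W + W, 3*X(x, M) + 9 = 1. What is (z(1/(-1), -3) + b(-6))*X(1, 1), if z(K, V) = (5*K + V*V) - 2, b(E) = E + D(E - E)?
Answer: 32/3 ≈ 10.667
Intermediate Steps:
X(x, M) = -8/3 (X(x, M) = -3 + (⅓)*1 = -3 + ⅓ = -8/3)
D(W) = 2*W
b(E) = E (b(E) = E + 2*(E - E) = E + 2*0 = E + 0 = E)
z(K, V) = -2 + V² + 5*K (z(K, V) = (5*K + V²) - 2 = (V² + 5*K) - 2 = -2 + V² + 5*K)
(z(1/(-1), -3) + b(-6))*X(1, 1) = ((-2 + (-3)² + 5/(-1)) - 6)*(-8/3) = ((-2 + 9 + 5*(-1)) - 6)*(-8/3) = ((-2 + 9 - 5) - 6)*(-8/3) = (2 - 6)*(-8/3) = -4*(-8/3) = 32/3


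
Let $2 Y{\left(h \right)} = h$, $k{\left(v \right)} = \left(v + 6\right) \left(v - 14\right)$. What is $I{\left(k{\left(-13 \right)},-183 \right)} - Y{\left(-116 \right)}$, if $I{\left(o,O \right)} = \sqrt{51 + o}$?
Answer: $58 + 4 \sqrt{15} \approx 73.492$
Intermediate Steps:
$k{\left(v \right)} = \left(-14 + v\right) \left(6 + v\right)$ ($k{\left(v \right)} = \left(6 + v\right) \left(-14 + v\right) = \left(-14 + v\right) \left(6 + v\right)$)
$Y{\left(h \right)} = \frac{h}{2}$
$I{\left(k{\left(-13 \right)},-183 \right)} - Y{\left(-116 \right)} = \sqrt{51 - \left(-20 - 169\right)} - \frac{1}{2} \left(-116\right) = \sqrt{51 + \left(-84 + 169 + 104\right)} - -58 = \sqrt{51 + 189} + 58 = \sqrt{240} + 58 = 4 \sqrt{15} + 58 = 58 + 4 \sqrt{15}$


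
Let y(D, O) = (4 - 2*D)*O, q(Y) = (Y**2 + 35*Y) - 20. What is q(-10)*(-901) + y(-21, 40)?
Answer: 245110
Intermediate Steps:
q(Y) = -20 + Y**2 + 35*Y
y(D, O) = O*(4 - 2*D)
q(-10)*(-901) + y(-21, 40) = (-20 + (-10)**2 + 35*(-10))*(-901) + 2*40*(2 - 1*(-21)) = (-20 + 100 - 350)*(-901) + 2*40*(2 + 21) = -270*(-901) + 2*40*23 = 243270 + 1840 = 245110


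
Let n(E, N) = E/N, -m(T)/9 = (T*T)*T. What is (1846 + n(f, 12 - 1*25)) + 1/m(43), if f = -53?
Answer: 17210005700/9302319 ≈ 1850.1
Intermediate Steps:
m(T) = -9*T**3 (m(T) = -9*T*T*T = -9*T**2*T = -9*T**3)
(1846 + n(f, 12 - 1*25)) + 1/m(43) = (1846 - 53/(12 - 1*25)) + 1/(-9*43**3) = (1846 - 53/(12 - 25)) + 1/(-9*79507) = (1846 - 53/(-13)) + 1/(-715563) = (1846 - 53*(-1/13)) - 1/715563 = (1846 + 53/13) - 1/715563 = 24051/13 - 1/715563 = 17210005700/9302319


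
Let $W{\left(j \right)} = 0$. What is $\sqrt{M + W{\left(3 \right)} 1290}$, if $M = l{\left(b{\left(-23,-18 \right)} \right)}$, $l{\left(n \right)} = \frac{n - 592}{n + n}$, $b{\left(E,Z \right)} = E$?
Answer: $\frac{\sqrt{28290}}{46} \approx 3.6564$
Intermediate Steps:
$l{\left(n \right)} = \frac{-592 + n}{2 n}$
$M = \frac{615}{46}$ ($M = \frac{-592 - 23}{2 \left(-23\right)} = \frac{1}{2} \left(- \frac{1}{23}\right) \left(-615\right) = \frac{615}{46} \approx 13.37$)
$\sqrt{M + W{\left(3 \right)} 1290} = \sqrt{\frac{615}{46} + 0 \cdot 1290} = \sqrt{\frac{615}{46} + 0} = \sqrt{\frac{615}{46}} = \frac{\sqrt{28290}}{46}$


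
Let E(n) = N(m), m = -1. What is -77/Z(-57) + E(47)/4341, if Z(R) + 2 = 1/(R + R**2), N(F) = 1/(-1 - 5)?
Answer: 6401683681/166251618 ≈ 38.506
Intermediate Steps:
N(F) = -1/6 (N(F) = 1/(-6) = -1/6)
E(n) = -1/6
Z(R) = -2 + 1/(R + R**2)
-77/Z(-57) + E(47)/4341 = -77*(-57*(1 - 57)/(1 - 2*(-57) - 2*(-57)**2)) - 1/6/4341 = -77*3192/(1 + 114 - 2*3249) - 1/6*1/4341 = -77*3192/(1 + 114 - 6498) - 1/26046 = -77/((-1/57*(-1/56)*(-6383))) - 1/26046 = -77/(-6383/3192) - 1/26046 = -77*(-3192/6383) - 1/26046 = 245784/6383 - 1/26046 = 6401683681/166251618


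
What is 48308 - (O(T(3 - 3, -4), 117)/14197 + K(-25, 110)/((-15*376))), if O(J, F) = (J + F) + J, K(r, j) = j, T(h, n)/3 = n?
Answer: 386807476979/8007108 ≈ 48308.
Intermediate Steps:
T(h, n) = 3*n
O(J, F) = F + 2*J (O(J, F) = (F + J) + J = F + 2*J)
48308 - (O(T(3 - 3, -4), 117)/14197 + K(-25, 110)/((-15*376))) = 48308 - ((117 + 2*(3*(-4)))/14197 + 110/((-15*376))) = 48308 - ((117 + 2*(-12))*(1/14197) + 110/(-5640)) = 48308 - ((117 - 24)*(1/14197) + 110*(-1/5640)) = 48308 - (93*(1/14197) - 11/564) = 48308 - (93/14197 - 11/564) = 48308 - 1*(-103715/8007108) = 48308 + 103715/8007108 = 386807476979/8007108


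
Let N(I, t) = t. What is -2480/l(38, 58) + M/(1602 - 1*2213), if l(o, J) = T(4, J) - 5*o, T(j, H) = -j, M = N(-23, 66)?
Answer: 751238/59267 ≈ 12.675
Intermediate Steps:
M = 66
l(o, J) = -4 - 5*o (l(o, J) = -1*4 - 5*o = -4 - 5*o)
-2480/l(38, 58) + M/(1602 - 1*2213) = -2480/(-4 - 5*38) + 66/(1602 - 1*2213) = -2480/(-4 - 190) + 66/(1602 - 2213) = -2480/(-194) + 66/(-611) = -2480*(-1/194) + 66*(-1/611) = 1240/97 - 66/611 = 751238/59267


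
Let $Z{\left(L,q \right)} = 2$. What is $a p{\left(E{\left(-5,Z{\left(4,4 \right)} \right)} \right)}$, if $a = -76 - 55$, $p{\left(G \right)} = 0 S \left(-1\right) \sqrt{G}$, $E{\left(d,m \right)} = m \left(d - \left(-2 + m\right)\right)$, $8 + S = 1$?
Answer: $0$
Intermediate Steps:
$S = -7$ ($S = -8 + 1 = -7$)
$E{\left(d,m \right)} = m \left(2 + d - m\right)$
$p{\left(G \right)} = 0$ ($p{\left(G \right)} = 0 \left(-7\right) \left(-1\right) \sqrt{G} = 0 \left(-1\right) \sqrt{G} = 0 \sqrt{G} = 0$)
$a = -131$
$a p{\left(E{\left(-5,Z{\left(4,4 \right)} \right)} \right)} = \left(-131\right) 0 = 0$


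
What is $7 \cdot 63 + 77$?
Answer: $518$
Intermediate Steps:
$7 \cdot 63 + 77 = 441 + 77 = 518$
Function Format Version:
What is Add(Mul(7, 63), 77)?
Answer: 518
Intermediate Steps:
Add(Mul(7, 63), 77) = Add(441, 77) = 518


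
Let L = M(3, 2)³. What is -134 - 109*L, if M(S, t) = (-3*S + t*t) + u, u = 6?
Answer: -243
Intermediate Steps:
M(S, t) = 6 + t² - 3*S (M(S, t) = (-3*S + t*t) + 6 = (-3*S + t²) + 6 = (t² - 3*S) + 6 = 6 + t² - 3*S)
L = 1 (L = (6 + 2² - 3*3)³ = (6 + 4 - 9)³ = 1³ = 1)
-134 - 109*L = -134 - 109*1 = -134 - 109 = -243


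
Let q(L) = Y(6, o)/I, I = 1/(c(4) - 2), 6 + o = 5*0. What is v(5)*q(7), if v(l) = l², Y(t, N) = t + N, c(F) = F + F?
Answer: 0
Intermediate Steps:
c(F) = 2*F
o = -6 (o = -6 + 5*0 = -6 + 0 = -6)
Y(t, N) = N + t
I = ⅙ (I = 1/(2*4 - 2) = 1/(8 - 2) = 1/6 = ⅙ ≈ 0.16667)
q(L) = 0 (q(L) = (-6 + 6)/(⅙) = 0*6 = 0)
v(5)*q(7) = 5²*0 = 25*0 = 0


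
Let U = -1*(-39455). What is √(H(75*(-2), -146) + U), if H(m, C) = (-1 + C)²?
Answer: 2*√15266 ≈ 247.11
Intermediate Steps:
U = 39455
√(H(75*(-2), -146) + U) = √((-1 - 146)² + 39455) = √((-147)² + 39455) = √(21609 + 39455) = √61064 = 2*√15266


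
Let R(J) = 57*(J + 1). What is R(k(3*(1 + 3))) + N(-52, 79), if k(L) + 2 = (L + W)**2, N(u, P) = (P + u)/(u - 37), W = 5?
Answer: 1460997/89 ≈ 16416.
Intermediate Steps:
N(u, P) = (P + u)/(-37 + u)
k(L) = -2 + (5 + L)**2 (k(L) = -2 + (L + 5)**2 = -2 + (5 + L)**2)
R(J) = 57 + 57*J (R(J) = 57*(1 + J) = 57 + 57*J)
R(k(3*(1 + 3))) + N(-52, 79) = (57 + 57*(-2 + (5 + 3*(1 + 3))**2)) + (79 - 52)/(-37 - 52) = (57 + 57*(-2 + (5 + 3*4)**2)) + 27/(-89) = (57 + 57*(-2 + (5 + 12)**2)) - 1/89*27 = (57 + 57*(-2 + 17**2)) - 27/89 = (57 + 57*(-2 + 289)) - 27/89 = (57 + 57*287) - 27/89 = (57 + 16359) - 27/89 = 16416 - 27/89 = 1460997/89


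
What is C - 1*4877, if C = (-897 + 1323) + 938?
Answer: -3513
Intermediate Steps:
C = 1364 (C = 426 + 938 = 1364)
C - 1*4877 = 1364 - 1*4877 = 1364 - 4877 = -3513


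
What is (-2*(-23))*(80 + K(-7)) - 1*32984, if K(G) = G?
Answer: -29626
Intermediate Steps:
(-2*(-23))*(80 + K(-7)) - 1*32984 = (-2*(-23))*(80 - 7) - 1*32984 = 46*73 - 32984 = 3358 - 32984 = -29626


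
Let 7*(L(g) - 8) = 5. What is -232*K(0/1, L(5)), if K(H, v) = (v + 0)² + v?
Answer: -962336/49 ≈ -19640.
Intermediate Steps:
L(g) = 61/7 (L(g) = 8 + (⅐)*5 = 8 + 5/7 = 61/7)
K(H, v) = v + v² (K(H, v) = v² + v = v + v²)
-232*K(0/1, L(5)) = -14152*(1 + 61/7)/7 = -14152*68/(7*7) = -232*4148/49 = -962336/49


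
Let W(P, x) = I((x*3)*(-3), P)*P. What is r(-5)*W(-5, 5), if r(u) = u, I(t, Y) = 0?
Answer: 0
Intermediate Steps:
W(P, x) = 0 (W(P, x) = 0*P = 0)
r(-5)*W(-5, 5) = -5*0 = 0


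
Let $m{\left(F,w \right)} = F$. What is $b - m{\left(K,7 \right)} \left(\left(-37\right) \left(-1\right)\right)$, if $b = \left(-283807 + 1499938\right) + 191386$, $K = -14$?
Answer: $1408035$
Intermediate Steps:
$b = 1407517$ ($b = 1216131 + 191386 = 1407517$)
$b - m{\left(K,7 \right)} \left(\left(-37\right) \left(-1\right)\right) = 1407517 - - 14 \left(\left(-37\right) \left(-1\right)\right) = 1407517 - \left(-14\right) 37 = 1407517 - -518 = 1407517 + 518 = 1408035$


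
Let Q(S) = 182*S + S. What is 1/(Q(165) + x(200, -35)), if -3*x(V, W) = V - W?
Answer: 3/90350 ≈ 3.3204e-5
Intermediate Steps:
x(V, W) = -V/3 + W/3 (x(V, W) = -(V - W)/3 = -V/3 + W/3)
Q(S) = 183*S
1/(Q(165) + x(200, -35)) = 1/(183*165 + (-⅓*200 + (⅓)*(-35))) = 1/(30195 + (-200/3 - 35/3)) = 1/(30195 - 235/3) = 1/(90350/3) = 3/90350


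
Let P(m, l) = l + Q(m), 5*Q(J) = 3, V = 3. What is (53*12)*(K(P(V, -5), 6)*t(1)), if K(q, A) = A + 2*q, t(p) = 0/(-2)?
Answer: 0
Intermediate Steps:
Q(J) = ⅗ (Q(J) = (⅕)*3 = ⅗)
t(p) = 0 (t(p) = 0*(-½) = 0)
P(m, l) = ⅗ + l (P(m, l) = l + ⅗ = ⅗ + l)
(53*12)*(K(P(V, -5), 6)*t(1)) = (53*12)*((6 + 2*(⅗ - 5))*0) = 636*((6 + 2*(-22/5))*0) = 636*((6 - 44/5)*0) = 636*(-14/5*0) = 636*0 = 0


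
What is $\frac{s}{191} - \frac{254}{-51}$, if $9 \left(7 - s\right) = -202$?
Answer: $\frac{150047}{29223} \approx 5.1346$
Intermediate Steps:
$s = \frac{265}{9}$ ($s = 7 - - \frac{202}{9} = 7 + \frac{202}{9} = \frac{265}{9} \approx 29.444$)
$\frac{s}{191} - \frac{254}{-51} = \frac{265}{9 \cdot 191} - \frac{254}{-51} = \frac{265}{9} \cdot \frac{1}{191} - - \frac{254}{51} = \frac{265}{1719} + \frac{254}{51} = \frac{150047}{29223}$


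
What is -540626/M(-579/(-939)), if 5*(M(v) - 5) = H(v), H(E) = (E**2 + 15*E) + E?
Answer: -132411471485/1726509 ≈ -76693.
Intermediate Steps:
H(E) = E**2 + 16*E
M(v) = 5 + v*(16 + v)/5 (M(v) = 5 + (v*(16 + v))/5 = 5 + v*(16 + v)/5)
-540626/M(-579/(-939)) = -540626/(5 + (-579/(-939))*(16 - 579/(-939))/5) = -540626/(5 + (-579*(-1/939))*(16 - 579*(-1/939))/5) = -540626/(5 + (1/5)*(193/313)*(16 + 193/313)) = -540626/(5 + (1/5)*(193/313)*(5201/313)) = -540626/(5 + 1003793/489845) = -540626/3453018/489845 = -540626*489845/3453018 = -132411471485/1726509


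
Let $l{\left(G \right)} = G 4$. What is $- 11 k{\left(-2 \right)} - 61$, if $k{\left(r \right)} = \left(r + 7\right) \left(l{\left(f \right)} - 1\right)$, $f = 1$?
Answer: $-226$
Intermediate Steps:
$l{\left(G \right)} = 4 G$
$k{\left(r \right)} = 21 + 3 r$ ($k{\left(r \right)} = \left(r + 7\right) \left(4 \cdot 1 - 1\right) = \left(7 + r\right) \left(4 - 1\right) = \left(7 + r\right) 3 = 21 + 3 r$)
$- 11 k{\left(-2 \right)} - 61 = - 11 \left(21 + 3 \left(-2\right)\right) - 61 = - 11 \left(21 - 6\right) - 61 = \left(-11\right) 15 - 61 = -165 - 61 = -226$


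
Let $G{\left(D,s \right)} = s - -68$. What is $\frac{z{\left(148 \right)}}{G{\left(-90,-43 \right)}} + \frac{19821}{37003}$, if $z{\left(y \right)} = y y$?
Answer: $\frac{811009237}{925075} \approx 876.7$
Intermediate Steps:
$z{\left(y \right)} = y^{2}$
$G{\left(D,s \right)} = 68 + s$ ($G{\left(D,s \right)} = s + 68 = 68 + s$)
$\frac{z{\left(148 \right)}}{G{\left(-90,-43 \right)}} + \frac{19821}{37003} = \frac{148^{2}}{68 - 43} + \frac{19821}{37003} = \frac{21904}{25} + 19821 \cdot \frac{1}{37003} = 21904 \cdot \frac{1}{25} + \frac{19821}{37003} = \frac{21904}{25} + \frac{19821}{37003} = \frac{811009237}{925075}$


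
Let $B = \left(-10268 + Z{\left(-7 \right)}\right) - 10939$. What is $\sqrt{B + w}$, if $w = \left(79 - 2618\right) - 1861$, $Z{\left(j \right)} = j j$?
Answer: $i \sqrt{25558} \approx 159.87 i$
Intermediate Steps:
$Z{\left(j \right)} = j^{2}$
$w = -4400$ ($w = \left(79 - 2618\right) - 1861 = -2539 - 1861 = -4400$)
$B = -21158$ ($B = \left(-10268 + \left(-7\right)^{2}\right) - 10939 = \left(-10268 + 49\right) - 10939 = -10219 - 10939 = -21158$)
$\sqrt{B + w} = \sqrt{-21158 - 4400} = \sqrt{-25558} = i \sqrt{25558}$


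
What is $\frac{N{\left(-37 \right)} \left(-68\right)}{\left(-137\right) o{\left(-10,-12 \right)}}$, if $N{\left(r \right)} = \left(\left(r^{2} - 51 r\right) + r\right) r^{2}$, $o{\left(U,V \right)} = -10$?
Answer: $- \frac{149831574}{685} \approx -2.1873 \cdot 10^{5}$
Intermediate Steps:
$N{\left(r \right)} = r^{2} \left(r^{2} - 50 r\right)$ ($N{\left(r \right)} = \left(r^{2} - 50 r\right) r^{2} = r^{2} \left(r^{2} - 50 r\right)$)
$\frac{N{\left(-37 \right)} \left(-68\right)}{\left(-137\right) o{\left(-10,-12 \right)}} = \frac{\left(-37\right)^{3} \left(-50 - 37\right) \left(-68\right)}{\left(-137\right) \left(-10\right)} = \frac{\left(-50653\right) \left(-87\right) \left(-68\right)}{1370} = 4406811 \left(-68\right) \frac{1}{1370} = \left(-299663148\right) \frac{1}{1370} = - \frac{149831574}{685}$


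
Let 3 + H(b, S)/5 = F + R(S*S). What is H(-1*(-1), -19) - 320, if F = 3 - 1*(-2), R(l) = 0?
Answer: -310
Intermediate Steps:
F = 5 (F = 3 + 2 = 5)
H(b, S) = 10 (H(b, S) = -15 + 5*(5 + 0) = -15 + 5*5 = -15 + 25 = 10)
H(-1*(-1), -19) - 320 = 10 - 320 = -310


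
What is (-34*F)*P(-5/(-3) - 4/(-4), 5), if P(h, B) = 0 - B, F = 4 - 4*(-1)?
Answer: 1360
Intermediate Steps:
F = 8 (F = 4 + 4 = 8)
P(h, B) = -B
(-34*F)*P(-5/(-3) - 4/(-4), 5) = (-34*8)*(-1*5) = -272*(-5) = 1360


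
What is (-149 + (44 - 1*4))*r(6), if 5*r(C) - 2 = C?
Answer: -872/5 ≈ -174.40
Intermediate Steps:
r(C) = ⅖ + C/5
(-149 + (44 - 1*4))*r(6) = (-149 + (44 - 1*4))*(⅖ + (⅕)*6) = (-149 + (44 - 4))*(⅖ + 6/5) = (-149 + 40)*(8/5) = -109*8/5 = -872/5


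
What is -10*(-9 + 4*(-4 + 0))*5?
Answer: 1250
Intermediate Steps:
-10*(-9 + 4*(-4 + 0))*5 = -10*(-9 + 4*(-4))*5 = -10*(-9 - 16)*5 = -(-250)*5 = -10*(-125) = 1250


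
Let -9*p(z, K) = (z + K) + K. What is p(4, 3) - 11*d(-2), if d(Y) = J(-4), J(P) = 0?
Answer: -10/9 ≈ -1.1111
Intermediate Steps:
d(Y) = 0
p(z, K) = -2*K/9 - z/9 (p(z, K) = -((z + K) + K)/9 = -((K + z) + K)/9 = -(z + 2*K)/9 = -2*K/9 - z/9)
p(4, 3) - 11*d(-2) = (-2/9*3 - 1/9*4) - 11*0 = (-2/3 - 4/9) + 0 = -10/9 + 0 = -10/9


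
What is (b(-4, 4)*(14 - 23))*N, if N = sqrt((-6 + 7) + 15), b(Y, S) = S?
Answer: -144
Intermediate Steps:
N = 4 (N = sqrt(1 + 15) = sqrt(16) = 4)
(b(-4, 4)*(14 - 23))*N = (4*(14 - 23))*4 = (4*(-9))*4 = -36*4 = -144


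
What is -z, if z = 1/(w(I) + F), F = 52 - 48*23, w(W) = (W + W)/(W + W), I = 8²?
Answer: 1/1051 ≈ 0.00095147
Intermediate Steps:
I = 64
w(W) = 1 (w(W) = (2*W)/((2*W)) = (2*W)*(1/(2*W)) = 1)
F = -1052 (F = 52 - 1104 = -1052)
z = -1/1051 (z = 1/(1 - 1052) = 1/(-1051) = -1/1051 ≈ -0.00095147)
-z = -1*(-1/1051) = 1/1051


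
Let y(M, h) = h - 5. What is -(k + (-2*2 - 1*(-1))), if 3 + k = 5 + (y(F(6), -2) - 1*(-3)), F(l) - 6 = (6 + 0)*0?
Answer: 5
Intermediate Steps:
F(l) = 6 (F(l) = 6 + (6 + 0)*0 = 6 + 6*0 = 6 + 0 = 6)
y(M, h) = -5 + h
k = -2 (k = -3 + (5 + ((-5 - 2) - 1*(-3))) = -3 + (5 + (-7 + 3)) = -3 + (5 - 4) = -3 + 1 = -2)
-(k + (-2*2 - 1*(-1))) = -(-2 + (-2*2 - 1*(-1))) = -(-2 + (-4 + 1)) = -(-2 - 3) = -1*(-5) = 5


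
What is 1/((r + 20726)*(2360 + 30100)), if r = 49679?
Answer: 1/2285346300 ≈ 4.3757e-10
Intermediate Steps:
1/((r + 20726)*(2360 + 30100)) = 1/((49679 + 20726)*(2360 + 30100)) = 1/(70405*32460) = 1/2285346300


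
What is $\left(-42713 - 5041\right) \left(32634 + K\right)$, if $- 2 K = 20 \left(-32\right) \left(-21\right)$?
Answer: $-1237497156$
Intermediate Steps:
$K = -6720$ ($K = - \frac{20 \left(-32\right) \left(-21\right)}{2} = - \frac{\left(-640\right) \left(-21\right)}{2} = \left(- \frac{1}{2}\right) 13440 = -6720$)
$\left(-42713 - 5041\right) \left(32634 + K\right) = \left(-42713 - 5041\right) \left(32634 - 6720\right) = \left(-47754\right) 25914 = -1237497156$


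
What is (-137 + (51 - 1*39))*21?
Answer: -2625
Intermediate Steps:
(-137 + (51 - 1*39))*21 = (-137 + (51 - 39))*21 = (-137 + 12)*21 = -125*21 = -2625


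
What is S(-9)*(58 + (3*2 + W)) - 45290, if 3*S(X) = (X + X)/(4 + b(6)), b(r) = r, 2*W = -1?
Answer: -453281/10 ≈ -45328.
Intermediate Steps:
W = -1/2 (W = (1/2)*(-1) = -1/2 ≈ -0.50000)
S(X) = X/15 (S(X) = ((X + X)/(4 + 6))/3 = ((2*X)/10)/3 = ((2*X)*(1/10))/3 = (X/5)/3 = X/15)
S(-9)*(58 + (3*2 + W)) - 45290 = ((1/15)*(-9))*(58 + (3*2 - 1/2)) - 45290 = -3*(58 + (6 - 1/2))/5 - 45290 = -3*(58 + 11/2)/5 - 45290 = -3/5*127/2 - 45290 = -381/10 - 45290 = -453281/10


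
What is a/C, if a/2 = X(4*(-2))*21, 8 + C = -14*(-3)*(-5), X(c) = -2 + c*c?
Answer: -1302/109 ≈ -11.945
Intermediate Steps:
X(c) = -2 + c²
C = -218 (C = -8 - 14*(-3)*(-5) = -8 + 42*(-5) = -8 - 210 = -218)
a = 2604 (a = 2*((-2 + (4*(-2))²)*21) = 2*((-2 + (-8)²)*21) = 2*((-2 + 64)*21) = 2*(62*21) = 2*1302 = 2604)
a/C = 2604/(-218) = 2604*(-1/218) = -1302/109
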